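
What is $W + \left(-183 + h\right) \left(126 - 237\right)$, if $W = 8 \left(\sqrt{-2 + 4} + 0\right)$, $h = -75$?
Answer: $28638 + 8 \sqrt{2} \approx 28649.0$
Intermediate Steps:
$W = 8 \sqrt{2}$ ($W = 8 \left(\sqrt{2} + 0\right) = 8 \sqrt{2} \approx 11.314$)
$W + \left(-183 + h\right) \left(126 - 237\right) = 8 \sqrt{2} + \left(-183 - 75\right) \left(126 - 237\right) = 8 \sqrt{2} - -28638 = 8 \sqrt{2} + 28638 = 28638 + 8 \sqrt{2}$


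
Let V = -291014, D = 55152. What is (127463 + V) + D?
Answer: -108399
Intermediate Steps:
(127463 + V) + D = (127463 - 291014) + 55152 = -163551 + 55152 = -108399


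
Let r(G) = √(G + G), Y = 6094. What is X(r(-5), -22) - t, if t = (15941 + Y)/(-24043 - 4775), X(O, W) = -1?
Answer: -2261/9606 ≈ -0.23537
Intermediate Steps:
r(G) = √2*√G (r(G) = √(2*G) = √2*√G)
t = -7345/9606 (t = (15941 + 6094)/(-24043 - 4775) = 22035/(-28818) = 22035*(-1/28818) = -7345/9606 ≈ -0.76463)
X(r(-5), -22) - t = -1 - 1*(-7345/9606) = -1 + 7345/9606 = -2261/9606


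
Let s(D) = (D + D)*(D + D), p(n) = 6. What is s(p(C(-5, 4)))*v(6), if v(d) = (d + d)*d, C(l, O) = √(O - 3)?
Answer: 10368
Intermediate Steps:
C(l, O) = √(-3 + O)
s(D) = 4*D² (s(D) = (2*D)*(2*D) = 4*D²)
v(d) = 2*d² (v(d) = (2*d)*d = 2*d²)
s(p(C(-5, 4)))*v(6) = (4*6²)*(2*6²) = (4*36)*(2*36) = 144*72 = 10368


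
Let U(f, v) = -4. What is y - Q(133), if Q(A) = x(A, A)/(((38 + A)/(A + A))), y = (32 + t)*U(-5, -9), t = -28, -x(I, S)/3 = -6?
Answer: -44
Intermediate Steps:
x(I, S) = 18 (x(I, S) = -3*(-6) = 18)
y = -16 (y = (32 - 28)*(-4) = 4*(-4) = -16)
Q(A) = 36*A/(38 + A) (Q(A) = 18/(((38 + A)/(A + A))) = 18/(((38 + A)/((2*A)))) = 18/(((38 + A)*(1/(2*A)))) = 18/(((38 + A)/(2*A))) = 18*(2*A/(38 + A)) = 36*A/(38 + A))
y - Q(133) = -16 - 36*133/(38 + 133) = -16 - 36*133/171 = -16 - 1*28 = -16 - 28 = -44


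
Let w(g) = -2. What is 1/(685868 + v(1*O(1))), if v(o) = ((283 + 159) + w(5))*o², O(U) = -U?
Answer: 1/686308 ≈ 1.4571e-6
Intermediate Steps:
v(o) = 440*o² (v(o) = ((283 + 159) - 2)*o² = (442 - 2)*o² = 440*o²)
1/(685868 + v(1*O(1))) = 1/(685868 + 440*(1*(-1*1))²) = 1/(685868 + 440*(1*(-1))²) = 1/(685868 + 440*(-1)²) = 1/(685868 + 440*1) = 1/(685868 + 440) = 1/686308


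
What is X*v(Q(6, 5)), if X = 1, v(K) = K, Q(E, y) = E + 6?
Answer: 12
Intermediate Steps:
Q(E, y) = 6 + E
X*v(Q(6, 5)) = 1*(6 + 6) = 1*12 = 12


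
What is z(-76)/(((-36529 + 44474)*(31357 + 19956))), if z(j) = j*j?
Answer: 5776/407681785 ≈ 1.4168e-5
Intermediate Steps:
z(j) = j**2
z(-76)/(((-36529 + 44474)*(31357 + 19956))) = (-76)**2/(((-36529 + 44474)*(31357 + 19956))) = 5776/((7945*51313)) = 5776/407681785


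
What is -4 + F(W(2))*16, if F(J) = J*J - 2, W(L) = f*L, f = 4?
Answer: 988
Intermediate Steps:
W(L) = 4*L
F(J) = -2 + J² (F(J) = J² - 2 = -2 + J²)
-4 + F(W(2))*16 = -4 + (-2 + (4*2)²)*16 = -4 + (-2 + 8²)*16 = -4 + (-2 + 64)*16 = -4 + 62*16 = -4 + 992 = 988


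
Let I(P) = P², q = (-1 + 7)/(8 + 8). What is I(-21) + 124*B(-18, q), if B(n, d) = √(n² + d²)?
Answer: 441 + 93*√2305/2 ≈ 2673.5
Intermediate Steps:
q = 3/8 (q = 6/16 = 6*(1/16) = 3/8 ≈ 0.37500)
B(n, d) = √(d² + n²)
I(-21) + 124*B(-18, q) = (-21)² + 124*√((3/8)² + (-18)²) = 441 + 124*√(9/64 + 324) = 441 + 124*√(20745/64) = 441 + 124*(3*√2305/8) = 441 + 93*√2305/2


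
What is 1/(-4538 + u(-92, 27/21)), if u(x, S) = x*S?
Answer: -7/32594 ≈ -0.00021476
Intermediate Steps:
u(x, S) = S*x
1/(-4538 + u(-92, 27/21)) = 1/(-4538 + (27/21)*(-92)) = 1/(-4538 + (27*(1/21))*(-92)) = 1/(-4538 + (9/7)*(-92)) = 1/(-4538 - 828/7) = 1/(-32594/7) = -7/32594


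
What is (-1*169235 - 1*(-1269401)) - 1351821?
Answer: -251655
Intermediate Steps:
(-1*169235 - 1*(-1269401)) - 1351821 = (-169235 + 1269401) - 1351821 = 1100166 - 1351821 = -251655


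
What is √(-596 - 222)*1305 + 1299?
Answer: 1299 + 1305*I*√818 ≈ 1299.0 + 37324.0*I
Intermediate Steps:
√(-596 - 222)*1305 + 1299 = √(-818)*1305 + 1299 = (I*√818)*1305 + 1299 = 1305*I*√818 + 1299 = 1299 + 1305*I*√818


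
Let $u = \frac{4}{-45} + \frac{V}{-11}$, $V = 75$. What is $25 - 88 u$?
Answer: $\frac{28477}{45} \approx 632.82$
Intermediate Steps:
$u = - \frac{3419}{495}$ ($u = \frac{4}{-45} + \frac{75}{-11} = 4 \left(- \frac{1}{45}\right) + 75 \left(- \frac{1}{11}\right) = - \frac{4}{45} - \frac{75}{11} = - \frac{3419}{495} \approx -6.9071$)
$25 - 88 u = 25 - - \frac{27352}{45} = 25 + \frac{27352}{45} = \frac{28477}{45}$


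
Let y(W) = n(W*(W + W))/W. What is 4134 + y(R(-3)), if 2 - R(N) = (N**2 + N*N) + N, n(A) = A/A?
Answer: 53741/13 ≈ 4133.9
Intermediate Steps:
n(A) = 1
R(N) = 2 - N - 2*N**2 (R(N) = 2 - ((N**2 + N*N) + N) = 2 - ((N**2 + N**2) + N) = 2 - (2*N**2 + N) = 2 - (N + 2*N**2) = 2 + (-N - 2*N**2) = 2 - N - 2*N**2)
y(W) = 1/W
4134 + y(R(-3)) = 4134 + 1/(2 - 1*(-3) - 2*(-3)**2) = 4134 + 1/(2 + 3 - 2*9) = 4134 + 1/(2 + 3 - 18) = 4134 + 1/(-13) = 4134 - 1/13 = 53741/13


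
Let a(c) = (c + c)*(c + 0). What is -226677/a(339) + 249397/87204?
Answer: 2086375787/1113507876 ≈ 1.8737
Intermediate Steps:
a(c) = 2*c**2 (a(c) = (2*c)*c = 2*c**2)
-226677/a(339) + 249397/87204 = -226677/(2*339**2) + 249397/87204 = -226677/(2*114921) + 249397*(1/87204) = -226677/229842 + 249397/87204 = -226677*1/229842 + 249397/87204 = -75559/76614 + 249397/87204 = 2086375787/1113507876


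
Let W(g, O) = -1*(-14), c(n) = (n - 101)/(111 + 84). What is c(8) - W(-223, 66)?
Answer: -941/65 ≈ -14.477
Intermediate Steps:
c(n) = -101/195 + n/195 (c(n) = (-101 + n)/195 = (-101 + n)*(1/195) = -101/195 + n/195)
W(g, O) = 14
c(8) - W(-223, 66) = (-101/195 + (1/195)*8) - 1*14 = (-101/195 + 8/195) - 14 = -31/65 - 14 = -941/65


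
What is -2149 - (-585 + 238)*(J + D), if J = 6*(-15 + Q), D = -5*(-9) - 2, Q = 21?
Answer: 25264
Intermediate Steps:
D = 43 (D = 45 - 2 = 43)
J = 36 (J = 6*(-15 + 21) = 6*6 = 36)
-2149 - (-585 + 238)*(J + D) = -2149 - (-585 + 238)*(36 + 43) = -2149 - (-347)*79 = -2149 - 1*(-27413) = -2149 + 27413 = 25264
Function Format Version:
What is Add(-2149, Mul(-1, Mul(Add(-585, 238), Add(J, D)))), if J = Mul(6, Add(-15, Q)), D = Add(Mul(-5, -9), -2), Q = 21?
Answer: 25264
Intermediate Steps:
D = 43 (D = Add(45, -2) = 43)
J = 36 (J = Mul(6, Add(-15, 21)) = Mul(6, 6) = 36)
Add(-2149, Mul(-1, Mul(Add(-585, 238), Add(J, D)))) = Add(-2149, Mul(-1, Mul(Add(-585, 238), Add(36, 43)))) = Add(-2149, Mul(-1, Mul(-347, 79))) = Add(-2149, Mul(-1, -27413)) = Add(-2149, 27413) = 25264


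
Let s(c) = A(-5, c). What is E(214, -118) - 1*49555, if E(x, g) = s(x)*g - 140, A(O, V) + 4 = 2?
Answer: -49459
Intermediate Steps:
A(O, V) = -2 (A(O, V) = -4 + 2 = -2)
s(c) = -2
E(x, g) = -140 - 2*g (E(x, g) = -2*g - 140 = -140 - 2*g)
E(214, -118) - 1*49555 = (-140 - 2*(-118)) - 1*49555 = (-140 + 236) - 49555 = 96 - 49555 = -49459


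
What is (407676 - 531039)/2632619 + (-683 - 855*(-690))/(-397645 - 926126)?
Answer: -1714619862146/3484984686249 ≈ -0.49200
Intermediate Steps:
(407676 - 531039)/2632619 + (-683 - 855*(-690))/(-397645 - 926126) = -123363*1/2632619 + (-683 + 589950)/(-1323771) = -123363/2632619 + 589267*(-1/1323771) = -123363/2632619 - 589267/1323771 = -1714619862146/3484984686249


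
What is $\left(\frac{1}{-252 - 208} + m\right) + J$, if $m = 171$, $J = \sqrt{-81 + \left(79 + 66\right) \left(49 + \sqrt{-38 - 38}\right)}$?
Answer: $\frac{78659}{460} + \sqrt{7024 + 290 i \sqrt{19}} \approx 255.14 + 7.5113 i$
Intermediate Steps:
$J = \sqrt{7024 + 290 i \sqrt{19}}$ ($J = \sqrt{-81 + 145 \left(49 + \sqrt{-76}\right)} = \sqrt{-81 + 145 \left(49 + 2 i \sqrt{19}\right)} = \sqrt{-81 + \left(7105 + 290 i \sqrt{19}\right)} = \sqrt{7024 + 290 i \sqrt{19}} \approx 84.145 + 7.5113 i$)
$\left(\frac{1}{-252 - 208} + m\right) + J = \left(\frac{1}{-252 - 208} + 171\right) + \sqrt{7024 + 290 i \sqrt{19}} = \left(\frac{1}{-460} + 171\right) + \sqrt{7024 + 290 i \sqrt{19}} = \left(- \frac{1}{460} + 171\right) + \sqrt{7024 + 290 i \sqrt{19}} = \frac{78659}{460} + \sqrt{7024 + 290 i \sqrt{19}}$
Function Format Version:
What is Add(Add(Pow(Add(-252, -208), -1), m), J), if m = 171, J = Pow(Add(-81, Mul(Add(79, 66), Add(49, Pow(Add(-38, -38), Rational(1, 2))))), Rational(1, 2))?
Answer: Add(Rational(78659, 460), Pow(Add(7024, Mul(290, I, Pow(19, Rational(1, 2)))), Rational(1, 2))) ≈ Add(255.14, Mul(7.5113, I))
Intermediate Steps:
J = Pow(Add(7024, Mul(290, I, Pow(19, Rational(1, 2)))), Rational(1, 2)) (J = Pow(Add(-81, Mul(145, Add(49, Pow(-76, Rational(1, 2))))), Rational(1, 2)) = Pow(Add(-81, Mul(145, Add(49, Mul(2, I, Pow(19, Rational(1, 2)))))), Rational(1, 2)) = Pow(Add(-81, Add(7105, Mul(290, I, Pow(19, Rational(1, 2))))), Rational(1, 2)) = Pow(Add(7024, Mul(290, I, Pow(19, Rational(1, 2)))), Rational(1, 2)) ≈ Add(84.145, Mul(7.5113, I)))
Add(Add(Pow(Add(-252, -208), -1), m), J) = Add(Add(Pow(Add(-252, -208), -1), 171), Pow(Add(7024, Mul(290, I, Pow(19, Rational(1, 2)))), Rational(1, 2))) = Add(Add(Pow(-460, -1), 171), Pow(Add(7024, Mul(290, I, Pow(19, Rational(1, 2)))), Rational(1, 2))) = Add(Add(Rational(-1, 460), 171), Pow(Add(7024, Mul(290, I, Pow(19, Rational(1, 2)))), Rational(1, 2))) = Add(Rational(78659, 460), Pow(Add(7024, Mul(290, I, Pow(19, Rational(1, 2)))), Rational(1, 2)))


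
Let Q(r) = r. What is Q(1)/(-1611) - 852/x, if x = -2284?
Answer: 342572/919881 ≈ 0.37241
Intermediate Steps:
Q(1)/(-1611) - 852/x = 1/(-1611) - 852/(-2284) = 1*(-1/1611) - 852*(-1/2284) = -1/1611 + 213/571 = 342572/919881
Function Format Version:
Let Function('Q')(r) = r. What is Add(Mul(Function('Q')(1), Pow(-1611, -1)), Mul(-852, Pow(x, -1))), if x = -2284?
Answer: Rational(342572, 919881) ≈ 0.37241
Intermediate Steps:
Add(Mul(Function('Q')(1), Pow(-1611, -1)), Mul(-852, Pow(x, -1))) = Add(Mul(1, Pow(-1611, -1)), Mul(-852, Pow(-2284, -1))) = Add(Mul(1, Rational(-1, 1611)), Mul(-852, Rational(-1, 2284))) = Add(Rational(-1, 1611), Rational(213, 571)) = Rational(342572, 919881)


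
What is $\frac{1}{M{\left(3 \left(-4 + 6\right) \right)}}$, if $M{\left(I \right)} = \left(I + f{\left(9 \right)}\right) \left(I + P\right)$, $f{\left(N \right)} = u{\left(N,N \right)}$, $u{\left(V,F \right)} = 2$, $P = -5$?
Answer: $\frac{1}{8} \approx 0.125$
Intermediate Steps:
$f{\left(N \right)} = 2$
$M{\left(I \right)} = \left(-5 + I\right) \left(2 + I\right)$ ($M{\left(I \right)} = \left(I + 2\right) \left(I - 5\right) = \left(2 + I\right) \left(-5 + I\right) = \left(-5 + I\right) \left(2 + I\right)$)
$\frac{1}{M{\left(3 \left(-4 + 6\right) \right)}} = \frac{1}{-10 + \left(3 \left(-4 + 6\right)\right)^{2} - 3 \cdot 3 \left(-4 + 6\right)} = \frac{1}{-10 + \left(3 \cdot 2\right)^{2} - 3 \cdot 3 \cdot 2} = \frac{1}{-10 + 6^{2} - 18} = \frac{1}{-10 + 36 - 18} = \frac{1}{8}$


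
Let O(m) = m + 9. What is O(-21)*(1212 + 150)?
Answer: -16344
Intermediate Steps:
O(m) = 9 + m
O(-21)*(1212 + 150) = (9 - 21)*(1212 + 150) = -12*1362 = -16344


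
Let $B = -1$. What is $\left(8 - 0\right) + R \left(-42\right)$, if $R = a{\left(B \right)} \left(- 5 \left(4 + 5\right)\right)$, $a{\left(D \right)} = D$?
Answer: $-1882$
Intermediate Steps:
$R = 45$ ($R = - \left(-5\right) \left(4 + 5\right) = - \left(-5\right) 9 = \left(-1\right) \left(-45\right) = 45$)
$\left(8 - 0\right) + R \left(-42\right) = \left(8 - 0\right) + 45 \left(-42\right) = \left(8 + 0\right) - 1890 = 8 - 1890 = -1882$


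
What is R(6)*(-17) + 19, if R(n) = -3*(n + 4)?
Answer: 529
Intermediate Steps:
R(n) = -12 - 3*n (R(n) = -3*(4 + n) = -12 - 3*n)
R(6)*(-17) + 19 = (-12 - 3*6)*(-17) + 19 = (-12 - 18)*(-17) + 19 = -30*(-17) + 19 = 510 + 19 = 529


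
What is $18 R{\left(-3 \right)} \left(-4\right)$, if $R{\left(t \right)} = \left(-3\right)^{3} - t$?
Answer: $1728$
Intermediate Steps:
$R{\left(t \right)} = -27 - t$
$18 R{\left(-3 \right)} \left(-4\right) = 18 \left(-27 - -3\right) \left(-4\right) = 18 \left(-27 + 3\right) \left(-4\right) = 18 \left(-24\right) \left(-4\right) = \left(-432\right) \left(-4\right) = 1728$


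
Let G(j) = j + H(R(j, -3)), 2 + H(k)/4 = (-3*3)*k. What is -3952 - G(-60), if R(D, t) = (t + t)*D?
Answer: 9076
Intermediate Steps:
R(D, t) = 2*D*t (R(D, t) = (2*t)*D = 2*D*t)
H(k) = -8 - 36*k (H(k) = -8 + 4*((-3*3)*k) = -8 + 4*(-9*k) = -8 - 36*k)
G(j) = -8 + 217*j (G(j) = j + (-8 - 72*j*(-3)) = j + (-8 - (-216)*j) = j + (-8 + 216*j) = -8 + 217*j)
-3952 - G(-60) = -3952 - (-8 + 217*(-60)) = -3952 - (-8 - 13020) = -3952 - 1*(-13028) = -3952 + 13028 = 9076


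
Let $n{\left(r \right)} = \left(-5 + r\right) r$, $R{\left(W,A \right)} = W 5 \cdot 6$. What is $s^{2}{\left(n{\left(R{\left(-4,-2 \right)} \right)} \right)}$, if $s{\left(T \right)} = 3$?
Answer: $9$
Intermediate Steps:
$R{\left(W,A \right)} = 30 W$ ($R{\left(W,A \right)} = 5 W 6 = 30 W$)
$n{\left(r \right)} = r \left(-5 + r\right)$
$s^{2}{\left(n{\left(R{\left(-4,-2 \right)} \right)} \right)} = 3^{2} = 9$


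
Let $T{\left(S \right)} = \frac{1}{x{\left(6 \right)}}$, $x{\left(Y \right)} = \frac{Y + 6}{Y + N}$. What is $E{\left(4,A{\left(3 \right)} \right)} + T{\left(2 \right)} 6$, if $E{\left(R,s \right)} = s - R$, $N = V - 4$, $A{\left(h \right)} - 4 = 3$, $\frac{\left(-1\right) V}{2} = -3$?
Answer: $7$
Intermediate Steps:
$V = 6$ ($V = \left(-2\right) \left(-3\right) = 6$)
$A{\left(h \right)} = 7$ ($A{\left(h \right)} = 4 + 3 = 7$)
$N = 2$ ($N = 6 - 4 = 2$)
$x{\left(Y \right)} = \frac{6 + Y}{2 + Y}$ ($x{\left(Y \right)} = \frac{Y + 6}{Y + 2} = \frac{6 + Y}{2 + Y}$)
$T{\left(S \right)} = \frac{2}{3}$ ($T{\left(S \right)} = \frac{1}{\frac{1}{2 + 6} \left(6 + 6\right)} = \frac{1}{\frac{1}{8} \cdot 12} = \frac{1}{\frac{3}{2}} = \frac{2}{3}$)
$E{\left(4,A{\left(3 \right)} \right)} + T{\left(2 \right)} 6 = \left(7 - 4\right) + \frac{2}{3} \cdot 6 = \left(7 - 4\right) + 4 = 3 + 4 = 7$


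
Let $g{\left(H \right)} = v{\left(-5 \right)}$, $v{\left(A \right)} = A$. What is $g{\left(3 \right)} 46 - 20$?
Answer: $-250$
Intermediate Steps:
$g{\left(H \right)} = -5$
$g{\left(3 \right)} 46 - 20 = \left(-5\right) 46 - 20 = -230 - 20 = -250$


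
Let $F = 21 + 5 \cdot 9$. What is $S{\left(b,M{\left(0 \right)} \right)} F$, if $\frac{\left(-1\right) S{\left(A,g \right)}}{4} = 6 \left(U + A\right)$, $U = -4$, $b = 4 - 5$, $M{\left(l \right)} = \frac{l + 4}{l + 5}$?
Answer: $7920$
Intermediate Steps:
$M{\left(l \right)} = \frac{4 + l}{5 + l}$
$b = -1$ ($b = 4 - 5 = -1$)
$S{\left(A,g \right)} = 96 - 24 A$ ($S{\left(A,g \right)} = - 4 \cdot 6 \left(-4 + A\right) = - 4 \left(-24 + 6 A\right) = 96 - 24 A$)
$F = 66$ ($F = 21 + 45 = 66$)
$S{\left(b,M{\left(0 \right)} \right)} F = \left(96 - -24\right) 66 = \left(96 + 24\right) 66 = 120 \cdot 66 = 7920$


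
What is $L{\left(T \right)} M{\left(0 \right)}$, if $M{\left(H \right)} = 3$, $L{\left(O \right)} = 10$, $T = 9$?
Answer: $30$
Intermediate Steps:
$L{\left(T \right)} M{\left(0 \right)} = 10 \cdot 3 = 30$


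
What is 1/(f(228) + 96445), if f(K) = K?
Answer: 1/96673 ≈ 1.0344e-5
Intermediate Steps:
1/(f(228) + 96445) = 1/(228 + 96445) = 1/96673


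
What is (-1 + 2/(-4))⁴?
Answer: 81/16 ≈ 5.0625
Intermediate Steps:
(-1 + 2/(-4))⁴ = (-1 + 2*(-¼))⁴ = (-1 - ½)⁴ = (-3/2)⁴ = 81/16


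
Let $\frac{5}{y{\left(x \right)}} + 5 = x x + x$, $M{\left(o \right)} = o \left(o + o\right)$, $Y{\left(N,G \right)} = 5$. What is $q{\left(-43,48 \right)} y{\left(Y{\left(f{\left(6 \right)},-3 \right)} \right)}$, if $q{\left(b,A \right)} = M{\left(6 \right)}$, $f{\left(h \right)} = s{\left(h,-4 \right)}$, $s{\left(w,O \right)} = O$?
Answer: $\frac{72}{5} \approx 14.4$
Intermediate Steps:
$f{\left(h \right)} = -4$
$M{\left(o \right)} = 2 o^{2}$ ($M{\left(o \right)} = o 2 o = 2 o^{2}$)
$q{\left(b,A \right)} = 72$ ($q{\left(b,A \right)} = 2 \cdot 6^{2} = 2 \cdot 36 = 72$)
$y{\left(x \right)} = \frac{5}{-5 + x + x^{2}}$ ($y{\left(x \right)} = \frac{5}{-5 + \left(x x + x\right)} = \frac{5}{-5 + \left(x^{2} + x\right)} = \frac{5}{-5 + \left(x + x^{2}\right)} = \frac{5}{-5 + x + x^{2}}$)
$q{\left(-43,48 \right)} y{\left(Y{\left(f{\left(6 \right)},-3 \right)} \right)} = 72 \frac{5}{-5 + 5 + 5^{2}} = 72 \frac{5}{-5 + 5 + 25} = 72 \cdot \frac{5}{25} = 72 \cdot 5 \cdot \frac{1}{25} = 72 \cdot \frac{1}{5} = \frac{72}{5}$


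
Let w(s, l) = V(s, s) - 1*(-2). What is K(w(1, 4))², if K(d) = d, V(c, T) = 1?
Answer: 9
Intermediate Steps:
w(s, l) = 3 (w(s, l) = 1 - 1*(-2) = 1 + 2 = 3)
K(w(1, 4))² = 3² = 9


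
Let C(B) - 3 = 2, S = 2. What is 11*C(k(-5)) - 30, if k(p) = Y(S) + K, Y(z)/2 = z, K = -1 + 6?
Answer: 25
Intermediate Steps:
K = 5
Y(z) = 2*z
k(p) = 9 (k(p) = 2*2 + 5 = 4 + 5 = 9)
C(B) = 5 (C(B) = 3 + 2 = 5)
11*C(k(-5)) - 30 = 11*5 - 30 = 55 - 30 = 25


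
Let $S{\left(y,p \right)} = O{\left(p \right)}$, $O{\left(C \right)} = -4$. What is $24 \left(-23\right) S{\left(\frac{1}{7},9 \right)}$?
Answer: $2208$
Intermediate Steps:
$S{\left(y,p \right)} = -4$
$24 \left(-23\right) S{\left(\frac{1}{7},9 \right)} = 24 \left(-23\right) \left(-4\right) = \left(-552\right) \left(-4\right) = 2208$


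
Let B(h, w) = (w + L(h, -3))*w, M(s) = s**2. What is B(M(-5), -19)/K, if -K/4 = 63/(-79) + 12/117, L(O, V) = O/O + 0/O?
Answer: 526851/4282 ≈ 123.04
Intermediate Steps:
L(O, V) = 1 (L(O, V) = 1 + 0 = 1)
K = 8564/3081 (K = -4*(63/(-79) + 12/117) = -4*(63*(-1/79) + 12*(1/117)) = -4*(-63/79 + 4/39) = -4*(-2141/3081) = 8564/3081 ≈ 2.7796)
B(h, w) = w*(1 + w) (B(h, w) = (w + 1)*w = (1 + w)*w = w*(1 + w))
B(M(-5), -19)/K = (-19*(1 - 19))/(8564/3081) = -19*(-18)*(3081/8564) = 342*(3081/8564) = 526851/4282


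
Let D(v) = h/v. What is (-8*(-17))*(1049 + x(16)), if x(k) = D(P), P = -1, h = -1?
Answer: 142800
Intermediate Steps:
D(v) = -1/v
x(k) = 1 (x(k) = -1/(-1) = -1*(-1) = 1)
(-8*(-17))*(1049 + x(16)) = (-8*(-17))*(1049 + 1) = 136*1050 = 142800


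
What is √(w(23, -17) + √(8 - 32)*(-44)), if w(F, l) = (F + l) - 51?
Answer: √(-45 - 88*I*√6) ≈ 9.3595 - 11.515*I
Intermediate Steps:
w(F, l) = -51 + F + l
√(w(23, -17) + √(8 - 32)*(-44)) = √((-51 + 23 - 17) + √(8 - 32)*(-44)) = √(-45 + √(-24)*(-44)) = √(-45 + (2*I*√6)*(-44)) = √(-45 - 88*I*√6)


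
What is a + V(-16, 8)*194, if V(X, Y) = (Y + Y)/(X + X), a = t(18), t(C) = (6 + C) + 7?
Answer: -66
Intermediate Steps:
t(C) = 13 + C
a = 31 (a = 13 + 18 = 31)
V(X, Y) = Y/X (V(X, Y) = (2*Y)/((2*X)) = (2*Y)*(1/(2*X)) = Y/X)
a + V(-16, 8)*194 = 31 + (8/(-16))*194 = 31 + (8*(-1/16))*194 = 31 - ½*194 = 31 - 97 = -66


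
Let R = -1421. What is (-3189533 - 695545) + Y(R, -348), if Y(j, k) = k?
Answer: -3885426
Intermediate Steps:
(-3189533 - 695545) + Y(R, -348) = (-3189533 - 695545) - 348 = -3885078 - 348 = -3885426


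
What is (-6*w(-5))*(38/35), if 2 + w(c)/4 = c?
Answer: 912/5 ≈ 182.40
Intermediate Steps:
w(c) = -8 + 4*c
(-6*w(-5))*(38/35) = (-6*(-8 + 4*(-5)))*(38/35) = (-6*(-8 - 20))*(38*(1/35)) = -6*(-28)*(38/35) = 168*(38/35) = 912/5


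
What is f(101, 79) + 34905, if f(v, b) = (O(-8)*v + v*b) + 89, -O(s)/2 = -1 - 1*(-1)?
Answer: 42973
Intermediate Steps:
O(s) = 0 (O(s) = -2*(-1 - 1*(-1)) = -2*(-1 + 1) = -2*0 = 0)
f(v, b) = 89 + b*v (f(v, b) = (0*v + v*b) + 89 = (0 + b*v) + 89 = b*v + 89 = 89 + b*v)
f(101, 79) + 34905 = (89 + 79*101) + 34905 = (89 + 7979) + 34905 = 8068 + 34905 = 42973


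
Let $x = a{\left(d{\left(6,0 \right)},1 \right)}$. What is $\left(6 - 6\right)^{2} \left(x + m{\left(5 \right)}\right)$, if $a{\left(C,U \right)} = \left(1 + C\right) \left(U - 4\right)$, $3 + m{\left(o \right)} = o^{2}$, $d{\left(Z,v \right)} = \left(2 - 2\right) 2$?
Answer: $0$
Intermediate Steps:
$d{\left(Z,v \right)} = 0$ ($d{\left(Z,v \right)} = 0 \cdot 2 = 0$)
$m{\left(o \right)} = -3 + o^{2}$
$a{\left(C,U \right)} = \left(1 + C\right) \left(-4 + U\right)$
$x = -3$ ($x = -4 + 1 - 0 + 0 \cdot 1 = -4 + 1 + 0 + 0 = -3$)
$\left(6 - 6\right)^{2} \left(x + m{\left(5 \right)}\right) = \left(6 - 6\right)^{2} \left(-3 - \left(3 - 5^{2}\right)\right) = 0^{2} \left(-3 + \left(-3 + 25\right)\right) = 0 \left(-3 + 22\right) = 0 \cdot 19 = 0$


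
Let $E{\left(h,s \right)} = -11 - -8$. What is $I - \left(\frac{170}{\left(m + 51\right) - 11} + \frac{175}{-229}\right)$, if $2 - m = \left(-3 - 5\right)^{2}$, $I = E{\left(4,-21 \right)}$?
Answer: $\frac{13833}{2519} \approx 5.4915$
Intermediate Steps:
$E{\left(h,s \right)} = -3$ ($E{\left(h,s \right)} = -11 + 8 = -3$)
$I = -3$
$m = -62$ ($m = 2 - \left(-3 - 5\right)^{2} = 2 - \left(-8\right)^{2} = 2 - 64 = -62$)
$I - \left(\frac{170}{\left(m + 51\right) - 11} + \frac{175}{-229}\right) = -3 - \left(\frac{170}{\left(-62 + 51\right) - 11} + \frac{175}{-229}\right) = -3 - \left(\frac{170}{-11 - 11} + 175 \left(- \frac{1}{229}\right)\right) = -3 - \left(\frac{170}{-22} - \frac{175}{229}\right) = -3 - \left(170 \left(- \frac{1}{22}\right) - \frac{175}{229}\right) = -3 - \left(- \frac{85}{11} - \frac{175}{229}\right) = -3 - - \frac{21390}{2519} = -3 + \frac{21390}{2519} = \frac{13833}{2519}$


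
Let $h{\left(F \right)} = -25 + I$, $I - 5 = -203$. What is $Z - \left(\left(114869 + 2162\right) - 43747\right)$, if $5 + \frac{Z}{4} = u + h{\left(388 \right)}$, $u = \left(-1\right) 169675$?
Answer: $-752896$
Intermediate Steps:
$I = -198$ ($I = 5 - 203 = -198$)
$u = -169675$
$h{\left(F \right)} = -223$ ($h{\left(F \right)} = -25 - 198 = -223$)
$Z = -679612$ ($Z = -20 + 4 \left(-169675 - 223\right) = -20 + 4 \left(-169898\right) = -20 - 679592 = -679612$)
$Z - \left(\left(114869 + 2162\right) - 43747\right) = -679612 - \left(\left(114869 + 2162\right) - 43747\right) = -679612 - \left(117031 - 43747\right) = -679612 - 73284 = -752896$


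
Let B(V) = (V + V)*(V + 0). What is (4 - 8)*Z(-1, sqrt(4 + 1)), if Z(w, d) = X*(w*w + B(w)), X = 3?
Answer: -36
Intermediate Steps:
B(V) = 2*V**2 (B(V) = (2*V)*V = 2*V**2)
Z(w, d) = 9*w**2 (Z(w, d) = 3*(w*w + 2*w**2) = 3*(w**2 + 2*w**2) = 3*(3*w**2) = 9*w**2)
(4 - 8)*Z(-1, sqrt(4 + 1)) = (4 - 8)*(9*(-1)**2) = -36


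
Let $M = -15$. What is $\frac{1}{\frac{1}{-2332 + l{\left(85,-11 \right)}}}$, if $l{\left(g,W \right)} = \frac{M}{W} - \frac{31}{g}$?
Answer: $- \frac{2179486}{935} \approx -2331.0$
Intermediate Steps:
$l{\left(g,W \right)} = - \frac{31}{g} - \frac{15}{W}$ ($l{\left(g,W \right)} = - \frac{15}{W} - \frac{31}{g} = - \frac{31}{g} - \frac{15}{W}$)
$\frac{1}{\frac{1}{-2332 + l{\left(85,-11 \right)}}} = \frac{1}{\frac{1}{-2332 - \left(- \frac{15}{11} + \frac{31}{85}\right)}} = \frac{1}{\frac{1}{-2332 - - \frac{934}{935}}} = \frac{1}{\frac{1}{-2332 + \left(- \frac{31}{85} + \frac{15}{11}\right)}} = \frac{1}{\frac{1}{-2332 + \frac{934}{935}}} = \frac{1}{\frac{1}{- \frac{2179486}{935}}} = \frac{1}{- \frac{935}{2179486}} = - \frac{2179486}{935}$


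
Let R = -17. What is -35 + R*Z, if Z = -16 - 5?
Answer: 322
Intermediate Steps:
Z = -21
-35 + R*Z = -35 - 17*(-21) = -35 + 357 = 322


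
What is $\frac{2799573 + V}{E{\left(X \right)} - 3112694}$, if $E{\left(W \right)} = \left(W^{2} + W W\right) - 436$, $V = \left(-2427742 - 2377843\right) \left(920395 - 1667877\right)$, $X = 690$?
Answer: $- \frac{3592091086543}{2160930} \approx -1.6623 \cdot 10^{6}$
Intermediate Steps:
$V = 3592088286970$ ($V = \left(-4805585\right) \left(-747482\right) = 3592088286970$)
$E{\left(W \right)} = -436 + 2 W^{2}$ ($E{\left(W \right)} = \left(W^{2} + W^{2}\right) - 436 = 2 W^{2} - 436 = -436 + 2 W^{2}$)
$\frac{2799573 + V}{E{\left(X \right)} - 3112694} = \frac{2799573 + 3592088286970}{\left(-436 + 2 \cdot 690^{2}\right) - 3112694} = \frac{3592091086543}{\left(-436 + 2 \cdot 476100\right) - 3112694} = \frac{3592091086543}{\left(-436 + 952200\right) - 3112694} = \frac{3592091086543}{951764 - 3112694} = \frac{3592091086543}{-2160930} = 3592091086543 \left(- \frac{1}{2160930}\right) = - \frac{3592091086543}{2160930}$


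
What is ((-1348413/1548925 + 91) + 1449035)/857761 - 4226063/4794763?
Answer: 5147479764601629256/6370357875988083775 ≈ 0.80804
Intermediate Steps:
((-1348413/1548925 + 91) + 1449035)/857761 - 4226063/4794763 = ((-1348413*1/1548925 + 91) + 1449035)*(1/857761) - 4226063*1/4794763 = ((-1348413/1548925 + 91) + 1449035)*(1/857761) - 4226063/4794763 = (139603762/1548925 + 1449035)*(1/857761) - 4226063/4794763 = (2244586141137/1548925)*(1/857761) - 4226063/4794763 = 2244586141137/1328607456925 - 4226063/4794763 = 5147479764601629256/6370357875988083775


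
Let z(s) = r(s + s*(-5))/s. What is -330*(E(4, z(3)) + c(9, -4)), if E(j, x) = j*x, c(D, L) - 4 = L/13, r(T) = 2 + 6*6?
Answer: -233200/13 ≈ -17938.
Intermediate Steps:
r(T) = 38 (r(T) = 2 + 36 = 38)
z(s) = 38/s
c(D, L) = 4 + L/13
-330*(E(4, z(3)) + c(9, -4)) = -330*(4*(38/3) + (4 + (1/13)*(-4))) = -330*(4*(38*(⅓)) + (4 - 4/13)) = -330*(4*(38/3) + 48/13) = -330*(152/3 + 48/13) = -330*2120/39 = -233200/13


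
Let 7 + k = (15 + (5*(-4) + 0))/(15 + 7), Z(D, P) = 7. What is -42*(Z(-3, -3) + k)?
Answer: 105/11 ≈ 9.5455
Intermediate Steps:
k = -159/22 (k = -7 + (15 + (5*(-4) + 0))/(15 + 7) = -7 + (15 + (-20 + 0))/22 = -7 + (15 - 20)*(1/22) = -7 - 5*1/22 = -7 - 5/22 = -159/22 ≈ -7.2273)
-42*(Z(-3, -3) + k) = -42*(7 - 159/22) = -42*(-5/22) = 105/11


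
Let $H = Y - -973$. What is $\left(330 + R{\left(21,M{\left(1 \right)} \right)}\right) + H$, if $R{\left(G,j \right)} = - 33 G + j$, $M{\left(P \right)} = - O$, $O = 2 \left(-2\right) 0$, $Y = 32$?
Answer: $642$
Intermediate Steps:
$H = 1005$ ($H = 32 - -973 = 32 + 973 = 1005$)
$O = 0$ ($O = \left(-4\right) 0 = 0$)
$M{\left(P \right)} = 0$ ($M{\left(P \right)} = \left(-1\right) 0 = 0$)
$R{\left(G,j \right)} = j - 33 G$
$\left(330 + R{\left(21,M{\left(1 \right)} \right)}\right) + H = \left(330 + \left(0 - 693\right)\right) + 1005 = \left(330 - 693\right) + 1005 = -363 + 1005 = 642$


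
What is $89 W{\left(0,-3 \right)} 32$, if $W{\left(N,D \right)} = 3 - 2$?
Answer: $2848$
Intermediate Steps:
$W{\left(N,D \right)} = 1$ ($W{\left(N,D \right)} = 3 - 2 = 1$)
$89 W{\left(0,-3 \right)} 32 = 89 \cdot 1 \cdot 32 = 89 \cdot 32 = 2848$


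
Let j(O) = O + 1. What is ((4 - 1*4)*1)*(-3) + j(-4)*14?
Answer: -42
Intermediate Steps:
j(O) = 1 + O
((4 - 1*4)*1)*(-3) + j(-4)*14 = ((4 - 1*4)*1)*(-3) + (1 - 4)*14 = ((4 - 4)*1)*(-3) - 3*14 = (0*1)*(-3) - 42 = 0*(-3) - 42 = 0 - 42 = -42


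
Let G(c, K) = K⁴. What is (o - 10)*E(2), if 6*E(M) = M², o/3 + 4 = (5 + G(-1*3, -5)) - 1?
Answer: 3730/3 ≈ 1243.3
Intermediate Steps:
o = 1875 (o = -12 + 3*((5 + (-5)⁴) - 1) = -12 + 3*((5 + 625) - 1) = -12 + 3*(630 - 1) = -12 + 3*629 = -12 + 1887 = 1875)
E(M) = M²/6
(o - 10)*E(2) = (1875 - 10)*((⅙)*2²) = 1865*((⅙)*4) = 1865*(⅔) = 3730/3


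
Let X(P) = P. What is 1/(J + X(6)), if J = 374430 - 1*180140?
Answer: 1/194296 ≈ 5.1468e-6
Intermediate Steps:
J = 194290 (J = 374430 - 180140 = 194290)
1/(J + X(6)) = 1/(194290 + 6) = 1/194296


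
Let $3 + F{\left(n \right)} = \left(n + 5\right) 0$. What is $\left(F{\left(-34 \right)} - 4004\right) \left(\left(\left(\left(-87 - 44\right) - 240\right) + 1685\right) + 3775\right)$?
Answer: $-20391623$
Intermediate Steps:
$F{\left(n \right)} = -3$ ($F{\left(n \right)} = -3 + \left(n + 5\right) 0 = -3 + \left(5 + n\right) 0 = -3 + 0 = -3$)
$\left(F{\left(-34 \right)} - 4004\right) \left(\left(\left(\left(-87 - 44\right) - 240\right) + 1685\right) + 3775\right) = \left(-3 - 4004\right) \left(\left(\left(\left(-87 - 44\right) - 240\right) + 1685\right) + 3775\right) = - 4007 \left(\left(\left(\left(-87 - 44\right) - 240\right) + 1685\right) + 3775\right) = - 4007 \left(\left(\left(-131 - 240\right) + 1685\right) + 3775\right) = - 4007 \left(\left(-371 + 1685\right) + 3775\right) = - 4007 \left(1314 + 3775\right) = \left(-4007\right) 5089 = -20391623$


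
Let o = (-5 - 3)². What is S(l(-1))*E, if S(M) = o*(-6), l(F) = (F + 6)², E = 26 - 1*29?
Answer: 1152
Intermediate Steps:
E = -3 (E = 26 - 29 = -3)
o = 64 (o = (-8)² = 64)
l(F) = (6 + F)²
S(M) = -384 (S(M) = 64*(-6) = -384)
S(l(-1))*E = -384*(-3) = 1152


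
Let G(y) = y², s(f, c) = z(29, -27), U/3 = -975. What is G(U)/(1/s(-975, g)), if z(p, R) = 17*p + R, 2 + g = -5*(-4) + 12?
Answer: 3986921250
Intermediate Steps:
g = 30 (g = -2 + (-5*(-4) + 12) = -2 + (20 + 12) = -2 + 32 = 30)
U = -2925 (U = 3*(-975) = -2925)
z(p, R) = R + 17*p
s(f, c) = 466 (s(f, c) = -27 + 17*29 = -27 + 493 = 466)
G(U)/(1/s(-975, g)) = (-2925)²/(1/466) = 8555625/(1/466) = 8555625*466 = 3986921250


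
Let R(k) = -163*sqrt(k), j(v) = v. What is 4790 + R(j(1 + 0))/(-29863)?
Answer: 143043933/29863 ≈ 4790.0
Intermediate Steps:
4790 + R(j(1 + 0))/(-29863) = 4790 - 163*sqrt(1 + 0)/(-29863) = 4790 - 163*sqrt(1)*(-1/29863) = 4790 - 163*1*(-1/29863) = 4790 - 163*(-1/29863) = 4790 + 163/29863 = 143043933/29863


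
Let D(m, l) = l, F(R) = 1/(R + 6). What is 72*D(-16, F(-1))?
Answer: 72/5 ≈ 14.400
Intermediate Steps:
F(R) = 1/(6 + R)
72*D(-16, F(-1)) = 72/(6 - 1) = 72/5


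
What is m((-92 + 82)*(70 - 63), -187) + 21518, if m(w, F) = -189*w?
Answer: 34748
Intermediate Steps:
m((-92 + 82)*(70 - 63), -187) + 21518 = -189*(-92 + 82)*(70 - 63) + 21518 = -(-1890)*7 + 21518 = -189*(-70) + 21518 = 13230 + 21518 = 34748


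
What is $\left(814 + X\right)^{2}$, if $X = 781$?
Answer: $2544025$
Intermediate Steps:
$\left(814 + X\right)^{2} = \left(814 + 781\right)^{2} = 1595^{2} = 2544025$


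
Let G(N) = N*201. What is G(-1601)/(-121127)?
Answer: 321801/121127 ≈ 2.6567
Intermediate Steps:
G(N) = 201*N
G(-1601)/(-121127) = (201*(-1601))/(-121127) = -321801*(-1/121127) = 321801/121127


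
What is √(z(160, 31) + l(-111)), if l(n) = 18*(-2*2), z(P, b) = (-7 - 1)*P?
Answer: 26*I*√2 ≈ 36.77*I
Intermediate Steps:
z(P, b) = -8*P
l(n) = -72 (l(n) = 18*(-4) = -72)
√(z(160, 31) + l(-111)) = √(-8*160 - 72) = √(-1280 - 72) = √(-1352) = 26*I*√2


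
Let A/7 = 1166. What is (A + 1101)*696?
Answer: 6447048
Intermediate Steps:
A = 8162 (A = 7*1166 = 8162)
(A + 1101)*696 = (8162 + 1101)*696 = 9263*696 = 6447048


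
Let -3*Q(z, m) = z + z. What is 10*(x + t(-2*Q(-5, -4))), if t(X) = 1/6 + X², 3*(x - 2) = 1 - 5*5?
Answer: 3475/9 ≈ 386.11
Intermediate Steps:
Q(z, m) = -2*z/3 (Q(z, m) = -(z + z)/3 = -2*z/3)
x = -6 (x = 2 + (1 - 5*5)/3 = 2 + (1 - 25)/3 = 2 + (⅓)*(-24) = 2 - 8 = -6)
t(X) = ⅙ + X² (t(X) = 1*(⅙) + X² = ⅙ + X²)
10*(x + t(-2*Q(-5, -4))) = 10*(-6 + (⅙ + (-(-4)*(-5)/3)²)) = 10*(-6 + (⅙ + (-2*10/3)²)) = 10*(-6 + (⅙ + (-20/3)²)) = 10*(-6 + (⅙ + 400/9)) = 10*(-6 + 803/18) = 10*(695/18) = 3475/9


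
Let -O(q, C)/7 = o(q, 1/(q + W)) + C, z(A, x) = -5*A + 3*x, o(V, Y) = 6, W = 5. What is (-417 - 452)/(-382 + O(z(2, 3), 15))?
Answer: 869/529 ≈ 1.6427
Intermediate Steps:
O(q, C) = -42 - 7*C (O(q, C) = -7*(6 + C) = -42 - 7*C)
(-417 - 452)/(-382 + O(z(2, 3), 15)) = (-417 - 452)/(-382 + (-42 - 7*15)) = -869/(-382 + (-42 - 105)) = -869/(-382 - 147) = -869/(-529) = -869*(-1/529) = 869/529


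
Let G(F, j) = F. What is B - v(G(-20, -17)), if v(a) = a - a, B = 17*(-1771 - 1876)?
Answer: -61999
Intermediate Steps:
B = -61999 (B = 17*(-3647) = -61999)
v(a) = 0
B - v(G(-20, -17)) = -61999 - 1*0 = -61999 + 0 = -61999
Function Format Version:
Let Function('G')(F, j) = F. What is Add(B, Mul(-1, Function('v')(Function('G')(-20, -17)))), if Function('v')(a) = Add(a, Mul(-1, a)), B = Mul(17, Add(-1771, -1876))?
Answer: -61999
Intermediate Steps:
B = -61999 (B = Mul(17, -3647) = -61999)
Function('v')(a) = 0
Add(B, Mul(-1, Function('v')(Function('G')(-20, -17)))) = Add(-61999, Mul(-1, 0)) = Add(-61999, 0) = -61999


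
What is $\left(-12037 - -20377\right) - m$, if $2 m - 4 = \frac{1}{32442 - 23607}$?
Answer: $\frac{147332459}{17670} \approx 8338.0$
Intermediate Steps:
$m = \frac{35341}{17670}$ ($m = 2 + \frac{1}{2 \left(32442 - 23607\right)} = 2 + \frac{1}{2 \cdot 8835} = 2 + \frac{1}{2} \cdot \frac{1}{8835} = 2 + \frac{1}{17670} = \frac{35341}{17670} \approx 2.0001$)
$\left(-12037 - -20377\right) - m = \left(-12037 - -20377\right) - \frac{35341}{17670} = \left(-12037 + 20377\right) - \frac{35341}{17670} = 8340 - \frac{35341}{17670} = \frac{147332459}{17670}$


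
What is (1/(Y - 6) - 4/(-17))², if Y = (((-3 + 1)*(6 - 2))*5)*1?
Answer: 27889/611524 ≈ 0.045606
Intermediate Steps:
Y = -40 (Y = (-2*4*5)*1 = -8*5*1 = -40*1 = -40)
(1/(Y - 6) - 4/(-17))² = (1/(-40 - 6) - 4/(-17))² = (1/(-46) - 4*(-1/17))² = (-1/46 + 4/17)² = (167/782)² = 27889/611524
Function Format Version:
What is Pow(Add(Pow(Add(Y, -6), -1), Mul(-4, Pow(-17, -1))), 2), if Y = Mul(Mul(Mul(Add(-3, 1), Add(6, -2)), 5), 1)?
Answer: Rational(27889, 611524) ≈ 0.045606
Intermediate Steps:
Y = -40 (Y = Mul(Mul(Mul(-2, 4), 5), 1) = Mul(Mul(-8, 5), 1) = Mul(-40, 1) = -40)
Pow(Add(Pow(Add(Y, -6), -1), Mul(-4, Pow(-17, -1))), 2) = Pow(Add(Pow(Add(-40, -6), -1), Mul(-4, Pow(-17, -1))), 2) = Pow(Add(Pow(-46, -1), Mul(-4, Rational(-1, 17))), 2) = Pow(Add(Rational(-1, 46), Rational(4, 17)), 2) = Pow(Rational(167, 782), 2) = Rational(27889, 611524)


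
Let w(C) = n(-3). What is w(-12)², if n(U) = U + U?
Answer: 36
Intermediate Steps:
n(U) = 2*U
w(C) = -6 (w(C) = 2*(-3) = -6)
w(-12)² = (-6)² = 36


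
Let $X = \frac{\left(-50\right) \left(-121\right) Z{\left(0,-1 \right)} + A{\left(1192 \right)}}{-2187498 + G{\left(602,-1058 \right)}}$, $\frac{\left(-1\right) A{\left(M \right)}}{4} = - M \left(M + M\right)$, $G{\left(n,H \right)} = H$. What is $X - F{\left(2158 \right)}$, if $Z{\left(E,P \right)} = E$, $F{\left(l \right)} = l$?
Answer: $- \frac{1183567690}{547139} \approx -2163.2$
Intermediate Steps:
$A{\left(M \right)} = 8 M^{2}$ ($A{\left(M \right)} = - 4 - M \left(M + M\right) = - 4 - M 2 M = - 4 \left(- 2 M^{2}\right) = 8 M^{2}$)
$X = - \frac{2841728}{547139}$ ($X = \frac{\left(-50\right) \left(-121\right) 0 + 8 \cdot 1192^{2}}{-2187498 - 1058} = \frac{6050 \cdot 0 + 8 \cdot 1420864}{-2188556} = \left(0 + 11366912\right) \left(- \frac{1}{2188556}\right) = 11366912 \left(- \frac{1}{2188556}\right) = - \frac{2841728}{547139} \approx -5.1938$)
$X - F{\left(2158 \right)} = - \frac{2841728}{547139} - 2158 = - \frac{1183567690}{547139}$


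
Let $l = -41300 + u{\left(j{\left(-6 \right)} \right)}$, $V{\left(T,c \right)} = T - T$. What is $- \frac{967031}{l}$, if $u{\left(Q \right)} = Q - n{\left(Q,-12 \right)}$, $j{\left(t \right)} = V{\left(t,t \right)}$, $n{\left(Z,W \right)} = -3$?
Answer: $\frac{967031}{41297} \approx 23.417$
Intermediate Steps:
$V{\left(T,c \right)} = 0$
$j{\left(t \right)} = 0$
$u{\left(Q \right)} = 3 + Q$ ($u{\left(Q \right)} = Q - -3 = Q + 3 = 3 + Q$)
$l = -41297$ ($l = -41300 + \left(3 + 0\right) = -41300 + 3 = -41297$)
$- \frac{967031}{l} = - \frac{967031}{-41297} = \left(-967031\right) \left(- \frac{1}{41297}\right) = \frac{967031}{41297}$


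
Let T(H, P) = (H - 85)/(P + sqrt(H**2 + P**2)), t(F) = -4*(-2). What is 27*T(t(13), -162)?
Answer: -168399/32 - 2079*sqrt(6577)/32 ≈ -10531.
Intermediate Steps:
t(F) = 8
T(H, P) = (-85 + H)/(P + sqrt(H**2 + P**2))
27*T(t(13), -162) = 27*((-85 + 8)/(-162 + sqrt(8**2 + (-162)**2))) = 27*(-77/(-162 + sqrt(64 + 26244))) = 27*(-77/(-162 + sqrt(26308))) = 27*(-77/(-162 + 2*sqrt(6577))) = -2079/(-162 + 2*sqrt(6577))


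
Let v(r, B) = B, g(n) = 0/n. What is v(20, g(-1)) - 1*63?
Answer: -63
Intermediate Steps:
g(n) = 0
v(20, g(-1)) - 1*63 = 0 - 1*63 = 0 - 63 = -63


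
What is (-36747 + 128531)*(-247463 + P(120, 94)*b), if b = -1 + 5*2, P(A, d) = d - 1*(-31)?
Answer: -22609886992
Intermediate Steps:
P(A, d) = 31 + d (P(A, d) = d + 31 = 31 + d)
b = 9 (b = -1 + 10 = 9)
(-36747 + 128531)*(-247463 + P(120, 94)*b) = (-36747 + 128531)*(-247463 + (31 + 94)*9) = 91784*(-247463 + 125*9) = 91784*(-247463 + 1125) = 91784*(-246338) = -22609886992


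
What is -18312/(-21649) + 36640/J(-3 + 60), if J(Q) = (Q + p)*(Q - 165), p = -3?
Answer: -85802972/15782121 ≈ -5.4367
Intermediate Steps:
J(Q) = (-165 + Q)*(-3 + Q) (J(Q) = (Q - 3)*(Q - 165) = (-3 + Q)*(-165 + Q) = (-165 + Q)*(-3 + Q))
-18312/(-21649) + 36640/J(-3 + 60) = -18312/(-21649) + 36640/(495 + (-3 + 60)² - 168*(-3 + 60)) = -18312*(-1/21649) + 36640/(495 + 57² - 168*57) = 18312/21649 + 36640/(495 + 3249 - 9576) = 18312/21649 + 36640/(-5832) = 18312/21649 + 36640*(-1/5832) = 18312/21649 - 4580/729 = -85802972/15782121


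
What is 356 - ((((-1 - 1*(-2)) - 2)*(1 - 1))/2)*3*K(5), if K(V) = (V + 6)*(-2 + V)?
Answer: 356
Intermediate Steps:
K(V) = (-2 + V)*(6 + V) (K(V) = (6 + V)*(-2 + V) = (-2 + V)*(6 + V))
356 - ((((-1 - 1*(-2)) - 2)*(1 - 1))/2)*3*K(5) = 356 - ((((-1 - 1*(-2)) - 2)*(1 - 1))/2)*3*(-12 + 5² + 4*5) = 356 - ((((-1 + 2) - 2)*0)*(½))*3*(-12 + 25 + 20) = 356 - (((1 - 2)*0)*(½))*3*33 = 356 - (-1*0*(½))*3*33 = 356 - (0*(½))*3*33 = 356 - 0*3*33 = 356 - 0*33 = 356 - 1*0 = 356 + 0 = 356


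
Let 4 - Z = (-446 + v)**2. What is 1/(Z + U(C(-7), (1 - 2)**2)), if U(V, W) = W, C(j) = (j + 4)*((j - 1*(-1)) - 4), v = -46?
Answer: -1/242059 ≈ -4.1312e-6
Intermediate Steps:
C(j) = (-3 + j)*(4 + j) (C(j) = (4 + j)*((j + 1) - 4) = (4 + j)*((1 + j) - 4) = (4 + j)*(-3 + j) = (-3 + j)*(4 + j))
Z = -242060 (Z = 4 - (-446 - 46)**2 = 4 - 1*(-492)**2 = 4 - 1*242064 = 4 - 242064 = -242060)
1/(Z + U(C(-7), (1 - 2)**2)) = 1/(-242060 + (1 - 2)**2) = 1/(-242060 + (-1)**2) = 1/(-242060 + 1) = 1/(-242059) = -1/242059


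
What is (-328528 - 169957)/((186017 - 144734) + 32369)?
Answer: -498485/73652 ≈ -6.7681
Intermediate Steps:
(-328528 - 169957)/((186017 - 144734) + 32369) = -498485/(41283 + 32369) = -498485/73652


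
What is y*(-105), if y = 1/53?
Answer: -105/53 ≈ -1.9811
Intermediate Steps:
y = 1/53 ≈ 0.018868
y*(-105) = (1/53)*(-105) = -105/53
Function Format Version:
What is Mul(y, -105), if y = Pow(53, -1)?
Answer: Rational(-105, 53) ≈ -1.9811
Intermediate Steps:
y = Rational(1, 53) ≈ 0.018868
Mul(y, -105) = Mul(Rational(1, 53), -105) = Rational(-105, 53)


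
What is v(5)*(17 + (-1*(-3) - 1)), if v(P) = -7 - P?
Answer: -228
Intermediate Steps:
v(5)*(17 + (-1*(-3) - 1)) = (-7 - 1*5)*(17 + (-1*(-3) - 1)) = (-7 - 5)*(17 + (3 - 1)) = -12*(17 + 2) = -12*19 = -228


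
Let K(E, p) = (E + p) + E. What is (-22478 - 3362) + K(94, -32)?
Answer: -25684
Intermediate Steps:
K(E, p) = p + 2*E
(-22478 - 3362) + K(94, -32) = (-22478 - 3362) + (-32 + 2*94) = -25840 + (-32 + 188) = -25840 + 156 = -25684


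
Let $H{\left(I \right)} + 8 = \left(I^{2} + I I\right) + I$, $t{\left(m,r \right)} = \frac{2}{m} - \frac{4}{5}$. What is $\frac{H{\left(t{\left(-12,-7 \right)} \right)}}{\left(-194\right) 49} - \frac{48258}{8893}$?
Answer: $- \frac{103202421179}{19020793050} \approx -5.4258$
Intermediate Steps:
$t{\left(m,r \right)} = - \frac{4}{5} + \frac{2}{m}$ ($t{\left(m,r \right)} = \frac{2}{m} - \frac{4}{5} = - \frac{4}{5} + \frac{2}{m}$)
$H{\left(I \right)} = -8 + I + 2 I^{2}$ ($H{\left(I \right)} = -8 + \left(\left(I^{2} + I I\right) + I\right) = -8 + \left(\left(I^{2} + I^{2}\right) + I\right) = -8 + \left(2 I^{2} + I\right) = -8 + \left(I + 2 I^{2}\right) = -8 + I + 2 I^{2}$)
$\frac{H{\left(t{\left(-12,-7 \right)} \right)}}{\left(-194\right) 49} - \frac{48258}{8893} = \frac{-8 - \left(\frac{4}{5} - \frac{2}{-12}\right) + 2 \left(- \frac{4}{5} + \frac{2}{-12}\right)^{2}}{\left(-194\right) 49} - \frac{48258}{8893} = \frac{-8 + \left(- \frac{4}{5} + 2 \left(- \frac{1}{12}\right)\right) + 2 \left(- \frac{4}{5} + 2 \left(- \frac{1}{12}\right)\right)^{2}}{-9506} - \frac{48258}{8893} = \left(-8 - \frac{29}{30} + 2 \left(- \frac{4}{5} - \frac{1}{6}\right)^{2}\right) \left(- \frac{1}{9506}\right) - \frac{48258}{8893} = \left(-8 - \frac{29}{30} + 2 \left(- \frac{29}{30}\right)^{2}\right) \left(- \frac{1}{9506}\right) - \frac{48258}{8893} = \left(-8 - \frac{29}{30} + 2 \cdot \frac{841}{900}\right) \left(- \frac{1}{9506}\right) - \frac{48258}{8893} = \left(-8 - \frac{29}{30} + \frac{841}{450}\right) \left(- \frac{1}{9506}\right) - \frac{48258}{8893} = \left(- \frac{1597}{225}\right) \left(- \frac{1}{9506}\right) - \frac{48258}{8893} = \frac{1597}{2138850} - \frac{48258}{8893} = - \frac{103202421179}{19020793050}$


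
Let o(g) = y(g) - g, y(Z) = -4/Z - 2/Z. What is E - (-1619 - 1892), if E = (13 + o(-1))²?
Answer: 3911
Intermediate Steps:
y(Z) = -6/Z
o(g) = -g - 6/g (o(g) = -6/g - g = -g - 6/g)
E = 400 (E = (13 + (-1*(-1) - 6/(-1)))² = (13 + (1 - 6*(-1)))² = (13 + (1 + 6))² = (13 + 7)² = 20² = 400)
E - (-1619 - 1892) = 400 - (-1619 - 1892) = 400 - 1*(-3511) = 400 + 3511 = 3911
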